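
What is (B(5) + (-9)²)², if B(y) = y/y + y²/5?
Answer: 7569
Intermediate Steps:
B(y) = 1 + y²/5 (B(y) = 1 + y²*(⅕) = 1 + y²/5)
(B(5) + (-9)²)² = ((1 + (⅕)*5²) + (-9)²)² = ((1 + (⅕)*25) + 81)² = ((1 + 5) + 81)² = (6 + 81)² = 87² = 7569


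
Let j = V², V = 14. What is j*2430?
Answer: 476280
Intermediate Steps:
j = 196 (j = 14² = 196)
j*2430 = 196*2430 = 476280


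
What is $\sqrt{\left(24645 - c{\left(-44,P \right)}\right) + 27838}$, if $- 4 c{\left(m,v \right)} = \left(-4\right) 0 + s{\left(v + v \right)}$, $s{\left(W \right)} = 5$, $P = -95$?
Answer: $\frac{\sqrt{209937}}{2} \approx 229.09$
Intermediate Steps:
$c{\left(m,v \right)} = - \frac{5}{4}$ ($c{\left(m,v \right)} = - \frac{\left(-4\right) 0 + 5}{4} = - \frac{0 + 5}{4} = \left(- \frac{1}{4}\right) 5 = - \frac{5}{4}$)
$\sqrt{\left(24645 - c{\left(-44,P \right)}\right) + 27838} = \sqrt{\left(24645 - - \frac{5}{4}\right) + 27838} = \sqrt{\left(24645 + \frac{5}{4}\right) + 27838} = \sqrt{\frac{98585}{4} + 27838} = \sqrt{\frac{209937}{4}} = \frac{\sqrt{209937}}{2}$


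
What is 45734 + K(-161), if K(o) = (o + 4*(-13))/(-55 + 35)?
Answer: 914893/20 ≈ 45745.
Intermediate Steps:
K(o) = 13/5 - o/20 (K(o) = (o - 52)/(-20) = (-52 + o)*(-1/20) = 13/5 - o/20)
45734 + K(-161) = 45734 + (13/5 - 1/20*(-161)) = 45734 + (13/5 + 161/20) = 45734 + 213/20 = 914893/20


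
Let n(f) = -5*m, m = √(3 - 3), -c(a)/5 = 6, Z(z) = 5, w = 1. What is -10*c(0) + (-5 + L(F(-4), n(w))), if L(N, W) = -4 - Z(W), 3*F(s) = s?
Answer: 286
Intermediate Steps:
F(s) = s/3
c(a) = -30 (c(a) = -5*6 = -30)
m = 0 (m = √0 = 0)
n(f) = 0 (n(f) = -5*0 = 0)
L(N, W) = -9 (L(N, W) = -4 - 1*5 = -4 - 5 = -9)
-10*c(0) + (-5 + L(F(-4), n(w))) = -10*(-30) + (-5 - 9) = 300 - 14 = 286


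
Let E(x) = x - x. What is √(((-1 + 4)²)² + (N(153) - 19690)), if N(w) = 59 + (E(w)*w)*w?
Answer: 5*I*√782 ≈ 139.82*I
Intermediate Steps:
E(x) = 0
N(w) = 59 (N(w) = 59 + (0*w)*w = 59 + 0*w = 59 + 0 = 59)
√(((-1 + 4)²)² + (N(153) - 19690)) = √(((-1 + 4)²)² + (59 - 19690)) = √((3²)² - 19631) = √(9² - 19631) = √(81 - 19631) = √(-19550) = 5*I*√782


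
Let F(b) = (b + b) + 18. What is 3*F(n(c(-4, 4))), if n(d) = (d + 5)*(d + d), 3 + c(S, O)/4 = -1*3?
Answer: 5526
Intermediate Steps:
c(S, O) = -24 (c(S, O) = -12 + 4*(-1*3) = -12 + 4*(-3) = -12 - 12 = -24)
n(d) = 2*d*(5 + d) (n(d) = (5 + d)*(2*d) = 2*d*(5 + d))
F(b) = 18 + 2*b (F(b) = 2*b + 18 = 18 + 2*b)
3*F(n(c(-4, 4))) = 3*(18 + 2*(2*(-24)*(5 - 24))) = 3*(18 + 2*(2*(-24)*(-19))) = 3*(18 + 2*912) = 3*(18 + 1824) = 3*1842 = 5526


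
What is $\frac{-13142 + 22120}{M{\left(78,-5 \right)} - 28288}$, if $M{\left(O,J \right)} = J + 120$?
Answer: $- \frac{8978}{28173} \approx -0.31867$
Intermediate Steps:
$M{\left(O,J \right)} = 120 + J$
$\frac{-13142 + 22120}{M{\left(78,-5 \right)} - 28288} = \frac{-13142 + 22120}{\left(120 - 5\right) - 28288} = \frac{8978}{115 - 28288} = \frac{8978}{-28173} = 8978 \left(- \frac{1}{28173}\right) = - \frac{8978}{28173}$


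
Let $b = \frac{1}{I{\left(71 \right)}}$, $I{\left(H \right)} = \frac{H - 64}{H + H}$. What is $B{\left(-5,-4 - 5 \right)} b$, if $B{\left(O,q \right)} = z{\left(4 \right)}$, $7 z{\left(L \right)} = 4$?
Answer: $\frac{568}{49} \approx 11.592$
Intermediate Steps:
$z{\left(L \right)} = \frac{4}{7}$ ($z{\left(L \right)} = \frac{1}{7} \cdot 4 = \frac{4}{7}$)
$B{\left(O,q \right)} = \frac{4}{7}$
$I{\left(H \right)} = \frac{-64 + H}{2 H}$
$b = \frac{142}{7}$ ($b = \frac{1}{\frac{1}{2} \cdot \frac{1}{71} \left(-64 + 71\right)} = \frac{1}{\frac{1}{2} \cdot \frac{1}{71} \cdot 7} = \frac{1}{\frac{7}{142}} = \frac{142}{7} \approx 20.286$)
$B{\left(-5,-4 - 5 \right)} b = \frac{4}{7} \cdot \frac{142}{7} = \frac{568}{49}$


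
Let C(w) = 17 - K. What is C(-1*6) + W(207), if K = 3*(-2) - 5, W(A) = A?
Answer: 235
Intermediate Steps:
K = -11 (K = -6 - 5 = -11)
C(w) = 28 (C(w) = 17 - 1*(-11) = 17 + 11 = 28)
C(-1*6) + W(207) = 28 + 207 = 235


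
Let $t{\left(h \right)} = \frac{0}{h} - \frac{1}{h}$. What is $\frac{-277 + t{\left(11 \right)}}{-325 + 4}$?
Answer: $\frac{1016}{1177} \approx 0.86321$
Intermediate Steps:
$t{\left(h \right)} = - \frac{1}{h}$ ($t{\left(h \right)} = 0 - \frac{1}{h} = - \frac{1}{h}$)
$\frac{-277 + t{\left(11 \right)}}{-325 + 4} = \frac{-277 - \frac{1}{11}}{-325 + 4} = \frac{-277 - \frac{1}{11}}{-321} = \left(-277 - \frac{1}{11}\right) \left(- \frac{1}{321}\right) = \left(- \frac{3048}{11}\right) \left(- \frac{1}{321}\right) = \frac{1016}{1177}$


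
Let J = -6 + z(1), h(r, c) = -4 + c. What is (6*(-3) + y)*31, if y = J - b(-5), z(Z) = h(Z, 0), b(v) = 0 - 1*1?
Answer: -837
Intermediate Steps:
b(v) = -1 (b(v) = 0 - 1 = -1)
z(Z) = -4 (z(Z) = -4 + 0 = -4)
J = -10 (J = -6 - 4 = -10)
y = -9 (y = -10 - 1*(-1) = -10 + 1 = -9)
(6*(-3) + y)*31 = (6*(-3) - 9)*31 = (-18 - 9)*31 = -27*31 = -837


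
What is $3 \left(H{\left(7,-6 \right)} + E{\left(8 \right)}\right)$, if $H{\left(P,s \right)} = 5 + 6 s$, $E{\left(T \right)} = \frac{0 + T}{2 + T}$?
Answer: $- \frac{453}{5} \approx -90.6$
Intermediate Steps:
$E{\left(T \right)} = \frac{T}{2 + T}$
$3 \left(H{\left(7,-6 \right)} + E{\left(8 \right)}\right) = 3 \left(\left(5 + 6 \left(-6\right)\right) + \frac{8}{2 + 8}\right) = 3 \left(\left(5 - 36\right) + \frac{8}{10}\right) = 3 \left(-31 + 8 \cdot \frac{1}{10}\right) = 3 \left(-31 + \frac{4}{5}\right) = 3 \left(- \frac{151}{5}\right) = - \frac{453}{5}$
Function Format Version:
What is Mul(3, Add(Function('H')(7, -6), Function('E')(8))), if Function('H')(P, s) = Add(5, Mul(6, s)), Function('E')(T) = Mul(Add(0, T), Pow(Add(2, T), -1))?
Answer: Rational(-453, 5) ≈ -90.600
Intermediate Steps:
Function('E')(T) = Mul(T, Pow(Add(2, T), -1))
Mul(3, Add(Function('H')(7, -6), Function('E')(8))) = Mul(3, Add(Add(5, Mul(6, -6)), Mul(8, Pow(Add(2, 8), -1)))) = Mul(3, Add(Add(5, -36), Mul(8, Pow(10, -1)))) = Mul(3, Add(-31, Mul(8, Rational(1, 10)))) = Mul(3, Add(-31, Rational(4, 5))) = Mul(3, Rational(-151, 5)) = Rational(-453, 5)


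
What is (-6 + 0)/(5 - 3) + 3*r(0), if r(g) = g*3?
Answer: -3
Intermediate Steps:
r(g) = 3*g
(-6 + 0)/(5 - 3) + 3*r(0) = (-6 + 0)/(5 - 3) + 3*(3*0) = -6/2 + 3*0 = -6*½ + 0 = -3 + 0 = -3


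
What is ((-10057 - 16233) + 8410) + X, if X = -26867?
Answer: -44747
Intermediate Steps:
((-10057 - 16233) + 8410) + X = ((-10057 - 16233) + 8410) - 26867 = (-26290 + 8410) - 26867 = -17880 - 26867 = -44747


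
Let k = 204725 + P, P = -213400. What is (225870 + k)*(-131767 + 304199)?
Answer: 37451368240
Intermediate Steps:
k = -8675 (k = 204725 - 213400 = -8675)
(225870 + k)*(-131767 + 304199) = (225870 - 8675)*(-131767 + 304199) = 217195*172432 = 37451368240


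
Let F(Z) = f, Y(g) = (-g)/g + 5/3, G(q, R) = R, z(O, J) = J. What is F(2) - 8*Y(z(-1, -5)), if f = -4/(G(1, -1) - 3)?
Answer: -13/3 ≈ -4.3333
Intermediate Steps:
Y(g) = ⅔ (Y(g) = -1 + 5*(⅓) = -1 + 5/3 = ⅔)
f = 1 (f = -4/(-1 - 3) = -4/(-4) = -4*(-¼) = 1)
F(Z) = 1
F(2) - 8*Y(z(-1, -5)) = 1 - 8*⅔ = 1 - 16/3 = -13/3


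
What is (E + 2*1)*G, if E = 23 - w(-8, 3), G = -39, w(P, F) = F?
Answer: -858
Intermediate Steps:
E = 20 (E = 23 - 1*3 = 23 - 3 = 20)
(E + 2*1)*G = (20 + 2*1)*(-39) = (20 + 2)*(-39) = 22*(-39) = -858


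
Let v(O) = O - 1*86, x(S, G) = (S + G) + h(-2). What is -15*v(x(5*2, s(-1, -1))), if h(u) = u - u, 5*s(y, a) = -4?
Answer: 1152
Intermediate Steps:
s(y, a) = -⅘ (s(y, a) = (⅕)*(-4) = -⅘)
h(u) = 0
x(S, G) = G + S (x(S, G) = (S + G) + 0 = (G + S) + 0 = G + S)
v(O) = -86 + O (v(O) = O - 86 = -86 + O)
-15*v(x(5*2, s(-1, -1))) = -15*(-86 + (-⅘ + 5*2)) = -15*(-86 + (-⅘ + 10)) = -15*(-86 + 46/5) = -15*(-384/5) = 1152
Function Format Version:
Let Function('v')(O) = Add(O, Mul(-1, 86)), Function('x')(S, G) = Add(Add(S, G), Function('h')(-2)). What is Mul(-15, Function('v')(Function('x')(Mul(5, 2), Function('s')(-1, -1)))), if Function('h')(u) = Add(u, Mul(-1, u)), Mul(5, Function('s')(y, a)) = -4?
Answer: 1152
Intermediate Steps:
Function('s')(y, a) = Rational(-4, 5) (Function('s')(y, a) = Mul(Rational(1, 5), -4) = Rational(-4, 5))
Function('h')(u) = 0
Function('x')(S, G) = Add(G, S) (Function('x')(S, G) = Add(Add(S, G), 0) = Add(Add(G, S), 0) = Add(G, S))
Function('v')(O) = Add(-86, O) (Function('v')(O) = Add(O, -86) = Add(-86, O))
Mul(-15, Function('v')(Function('x')(Mul(5, 2), Function('s')(-1, -1)))) = Mul(-15, Add(-86, Add(Rational(-4, 5), Mul(5, 2)))) = Mul(-15, Add(-86, Add(Rational(-4, 5), 10))) = Mul(-15, Add(-86, Rational(46, 5))) = Mul(-15, Rational(-384, 5)) = 1152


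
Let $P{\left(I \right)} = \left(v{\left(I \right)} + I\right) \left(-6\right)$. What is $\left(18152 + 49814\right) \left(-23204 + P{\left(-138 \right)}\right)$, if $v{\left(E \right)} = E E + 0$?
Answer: $-9286874240$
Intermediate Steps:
$v{\left(E \right)} = E^{2}$ ($v{\left(E \right)} = E^{2} + 0 = E^{2}$)
$P{\left(I \right)} = - 6 I - 6 I^{2}$ ($P{\left(I \right)} = \left(I^{2} + I\right) \left(-6\right) = \left(I + I^{2}\right) \left(-6\right) = - 6 I - 6 I^{2}$)
$\left(18152 + 49814\right) \left(-23204 + P{\left(-138 \right)}\right) = \left(18152 + 49814\right) \left(-23204 + 6 \left(-138\right) \left(-1 - -138\right)\right) = 67966 \left(-23204 + 6 \left(-138\right) \left(-1 + 138\right)\right) = 67966 \left(-23204 + 6 \left(-138\right) 137\right) = 67966 \left(-23204 - 113436\right) = 67966 \left(-136640\right) = -9286874240$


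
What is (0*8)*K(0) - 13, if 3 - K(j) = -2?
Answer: -13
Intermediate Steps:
K(j) = 5 (K(j) = 3 - 1*(-2) = 3 + 2 = 5)
(0*8)*K(0) - 13 = (0*8)*5 - 13 = 0*5 - 13 = 0 - 13 = -13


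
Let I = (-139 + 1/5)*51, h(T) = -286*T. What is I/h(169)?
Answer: 17697/120835 ≈ 0.14646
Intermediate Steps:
I = -35394/5 (I = (-139 + ⅕)*51 = -694/5*51 = -35394/5 ≈ -7078.8)
I/h(169) = -35394/(5*((-286*169))) = -35394/5/(-48334) = -35394/5*(-1/48334) = 17697/120835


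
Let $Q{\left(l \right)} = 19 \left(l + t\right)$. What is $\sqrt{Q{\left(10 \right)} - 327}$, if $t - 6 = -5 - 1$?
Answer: $i \sqrt{137} \approx 11.705 i$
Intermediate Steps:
$t = 0$ ($t = 6 - 6 = 0$)
$Q{\left(l \right)} = 19 l$ ($Q{\left(l \right)} = 19 \left(l + 0\right) = 19 l$)
$\sqrt{Q{\left(10 \right)} - 327} = \sqrt{19 \cdot 10 - 327} = \sqrt{190 - 327} = \sqrt{-137} = i \sqrt{137}$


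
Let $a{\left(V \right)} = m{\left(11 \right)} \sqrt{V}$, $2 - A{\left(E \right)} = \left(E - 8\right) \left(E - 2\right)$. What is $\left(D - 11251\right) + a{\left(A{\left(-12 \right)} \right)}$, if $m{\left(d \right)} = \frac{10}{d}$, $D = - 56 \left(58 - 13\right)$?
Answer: $-13771 + \frac{10 i \sqrt{278}}{11} \approx -13771.0 + 15.158 i$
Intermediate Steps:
$A{\left(E \right)} = 2 - \left(-8 + E\right) \left(-2 + E\right)$ ($A{\left(E \right)} = 2 - \left(E - 8\right) \left(E - 2\right) = 2 - \left(-8 + E\right) \left(-2 + E\right)$)
$D = -2520$ ($D = \left(-56\right) 45 = -2520$)
$a{\left(V \right)} = \frac{10 \sqrt{V}}{11}$ ($a{\left(V \right)} = \frac{10}{11} \sqrt{V} = 10 \cdot \frac{1}{11} \sqrt{V} = \frac{10 \sqrt{V}}{11}$)
$\left(D - 11251\right) + a{\left(A{\left(-12 \right)} \right)} = \left(-2520 - 11251\right) + \frac{10 \sqrt{-14 - \left(-12\right)^{2} + 10 \left(-12\right)}}{11} = -13771 + \frac{10 \sqrt{-14 - 144 - 120}}{11} = -13771 + \frac{10 \sqrt{-278}}{11} = -13771 + \frac{10 i \sqrt{278}}{11}$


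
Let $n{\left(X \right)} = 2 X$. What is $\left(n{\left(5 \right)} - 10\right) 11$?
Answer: $0$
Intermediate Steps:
$\left(n{\left(5 \right)} - 10\right) 11 = \left(2 \cdot 5 - 10\right) 11 = \left(10 - 10\right) 11 = 0 \cdot 11 = 0$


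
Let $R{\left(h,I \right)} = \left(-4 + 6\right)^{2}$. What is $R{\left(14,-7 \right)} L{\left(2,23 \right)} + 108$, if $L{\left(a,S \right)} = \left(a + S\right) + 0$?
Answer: $208$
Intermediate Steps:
$L{\left(a,S \right)} = S + a$ ($L{\left(a,S \right)} = \left(S + a\right) + 0 = S + a$)
$R{\left(h,I \right)} = 4$ ($R{\left(h,I \right)} = 2^{2} = 4$)
$R{\left(14,-7 \right)} L{\left(2,23 \right)} + 108 = 4 \left(23 + 2\right) + 108 = 4 \cdot 25 + 108 = 100 + 108 = 208$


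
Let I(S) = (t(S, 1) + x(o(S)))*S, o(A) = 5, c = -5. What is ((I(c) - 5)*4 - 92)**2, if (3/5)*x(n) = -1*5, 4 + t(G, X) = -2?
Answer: 274576/9 ≈ 30508.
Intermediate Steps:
t(G, X) = -6 (t(G, X) = -4 - 2 = -6)
x(n) = -25/3 (x(n) = 5*(-1*5)/3 = (5/3)*(-5) = -25/3)
I(S) = -43*S/3 (I(S) = (-6 - 25/3)*S = -43*S/3)
((I(c) - 5)*4 - 92)**2 = ((-43/3*(-5) - 5)*4 - 92)**2 = ((215/3 - 5)*4 - 92)**2 = ((200/3)*4 - 92)**2 = (800/3 - 92)**2 = (524/3)**2 = 274576/9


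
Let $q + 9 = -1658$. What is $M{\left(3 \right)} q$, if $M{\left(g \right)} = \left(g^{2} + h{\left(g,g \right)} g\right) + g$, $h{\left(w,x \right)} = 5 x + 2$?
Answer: $-105021$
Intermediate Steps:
$q = -1667$ ($q = -9 - 1658 = -1667$)
$h{\left(w,x \right)} = 2 + 5 x$
$M{\left(g \right)} = g + g^{2} + g \left(2 + 5 g\right)$ ($M{\left(g \right)} = \left(g^{2} + \left(2 + 5 g\right) g\right) + g = \left(g^{2} + g \left(2 + 5 g\right)\right) + g = g + g^{2} + g \left(2 + 5 g\right)$)
$M{\left(3 \right)} q = 3 \cdot 3 \left(1 + 2 \cdot 3\right) \left(-1667\right) = 3 \cdot 3 \left(1 + 6\right) \left(-1667\right) = 3 \cdot 3 \cdot 7 \left(-1667\right) = 63 \left(-1667\right) = -105021$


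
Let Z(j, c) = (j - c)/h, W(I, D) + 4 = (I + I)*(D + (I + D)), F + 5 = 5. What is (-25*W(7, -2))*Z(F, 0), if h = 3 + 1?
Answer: 0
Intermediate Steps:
F = 0 (F = -5 + 5 = 0)
W(I, D) = -4 + 2*I*(I + 2*D) (W(I, D) = -4 + (I + I)*(D + (I + D)) = -4 + (2*I)*(D + (D + I)) = -4 + (2*I)*(I + 2*D) = -4 + 2*I*(I + 2*D))
h = 4
Z(j, c) = -c/4 + j/4 (Z(j, c) = (j - c)/4 = (j - c)*(1/4) = -c/4 + j/4)
(-25*W(7, -2))*Z(F, 0) = (-25*(-4 + 2*7**2 + 4*(-2)*7))*(-1/4*0 + (1/4)*0) = (-25*(-4 + 2*49 - 56))*(0 + 0) = -25*(-4 + 98 - 56)*0 = -25*38*0 = -950*0 = 0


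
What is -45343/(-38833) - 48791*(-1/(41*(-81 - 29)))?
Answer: -1690203973/175136830 ≈ -9.6508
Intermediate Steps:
-45343/(-38833) - 48791*(-1/(41*(-81 - 29))) = -45343*(-1/38833) - 48791/((-110*(-41))) = 45343/38833 - 48791/4510 = -1690203973/175136830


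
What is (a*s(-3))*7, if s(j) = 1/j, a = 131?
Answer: -917/3 ≈ -305.67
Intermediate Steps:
(a*s(-3))*7 = (131/(-3))*7 = (131*(-⅓))*7 = -131/3*7 = -917/3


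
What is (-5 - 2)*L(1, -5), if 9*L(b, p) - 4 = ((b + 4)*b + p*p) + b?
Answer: -245/9 ≈ -27.222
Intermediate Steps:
L(b, p) = 4/9 + b/9 + p²/9 + b*(4 + b)/9 (L(b, p) = 4/9 + (((b + 4)*b + p*p) + b)/9 = 4/9 + (((4 + b)*b + p²) + b)/9 = 4/9 + ((b*(4 + b) + p²) + b)/9 = 4/9 + ((p² + b*(4 + b)) + b)/9 = 4/9 + (b + p² + b*(4 + b))/9 = 4/9 + (b/9 + p²/9 + b*(4 + b)/9) = 4/9 + b/9 + p²/9 + b*(4 + b)/9)
(-5 - 2)*L(1, -5) = (-5 - 2)*(4/9 + (⅑)*1² + (⅑)*(-5)² + (5/9)*1) = -7*(4/9 + (⅑)*1 + (⅑)*25 + 5/9) = -7*(4/9 + ⅑ + 25/9 + 5/9) = -7*35/9 = -245/9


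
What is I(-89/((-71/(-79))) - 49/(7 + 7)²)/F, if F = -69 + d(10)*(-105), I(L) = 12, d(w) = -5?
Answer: 1/38 ≈ 0.026316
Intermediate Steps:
F = 456 (F = -69 - 5*(-105) = -69 + 525 = 456)
I(-89/((-71/(-79))) - 49/(7 + 7)²)/F = 12/456 = 12*(1/456) = 1/38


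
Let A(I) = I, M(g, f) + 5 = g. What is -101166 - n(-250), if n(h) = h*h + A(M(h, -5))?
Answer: -163411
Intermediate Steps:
M(g, f) = -5 + g
n(h) = -5 + h + h² (n(h) = h*h + (-5 + h) = h² + (-5 + h) = -5 + h + h²)
-101166 - n(-250) = -101166 - (-5 - 250 + (-250)²) = -101166 - (-5 - 250 + 62500) = -101166 - 1*62245 = -101166 - 62245 = -163411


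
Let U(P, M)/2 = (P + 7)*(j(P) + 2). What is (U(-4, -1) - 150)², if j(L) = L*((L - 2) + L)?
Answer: 10404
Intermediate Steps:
j(L) = L*(-2 + 2*L) (j(L) = L*((-2 + L) + L) = L*(-2 + 2*L))
U(P, M) = 2*(2 + 2*P*(-1 + P))*(7 + P) (U(P, M) = 2*((P + 7)*(2*P*(-1 + P) + 2)) = 2*((7 + P)*(2 + 2*P*(-1 + P))) = 2*((2 + 2*P*(-1 + P))*(7 + P)) = 2*(2 + 2*P*(-1 + P))*(7 + P))
(U(-4, -1) - 150)² = ((28 - 24*(-4) + 4*(-4)³ + 24*(-4)²) - 150)² = ((28 + 96 + 4*(-64) + 24*16) - 150)² = ((28 + 96 - 256 + 384) - 150)² = (252 - 150)² = 102² = 10404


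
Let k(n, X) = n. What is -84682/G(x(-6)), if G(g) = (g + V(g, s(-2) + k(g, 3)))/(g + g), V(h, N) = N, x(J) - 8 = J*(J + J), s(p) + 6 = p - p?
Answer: -6774560/77 ≈ -87981.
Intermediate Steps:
s(p) = -6 (s(p) = -6 + (p - p) = -6 + 0 = -6)
x(J) = 8 + 2*J**2 (x(J) = 8 + J*(J + J) = 8 + J*(2*J) = 8 + 2*J**2)
G(g) = (-6 + 2*g)/(2*g) (G(g) = (g + (-6 + g))/(g + g) = (-6 + 2*g)/((2*g)) = (-6 + 2*g)*(1/(2*g)) = (-6 + 2*g)/(2*g))
-84682/G(x(-6)) = -84682*(8 + 2*(-6)**2)/(-3 + (8 + 2*(-6)**2)) = -84682*(8 + 2*36)/(-3 + (8 + 2*36)) = -84682*(8 + 72)/(-3 + (8 + 72)) = -84682*80/(-3 + 80) = -84682/((1/80)*77) = -84682/77/80 = -84682*80/77 = -6774560/77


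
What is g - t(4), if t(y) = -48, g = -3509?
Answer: -3461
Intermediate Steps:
g - t(4) = -3509 - 1*(-48) = -3509 + 48 = -3461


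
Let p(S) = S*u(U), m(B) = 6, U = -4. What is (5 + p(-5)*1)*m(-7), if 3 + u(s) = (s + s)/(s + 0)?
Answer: 60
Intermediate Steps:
u(s) = -1 (u(s) = -3 + (s + s)/(s + 0) = -3 + (2*s)/s = -3 + 2 = -1)
p(S) = -S (p(S) = S*(-1) = -S)
(5 + p(-5)*1)*m(-7) = (5 - 1*(-5)*1)*6 = (5 + 5*1)*6 = (5 + 5)*6 = 10*6 = 60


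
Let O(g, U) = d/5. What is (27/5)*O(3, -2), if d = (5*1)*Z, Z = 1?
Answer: 27/5 ≈ 5.4000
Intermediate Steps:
d = 5 (d = (5*1)*1 = 5*1 = 5)
O(g, U) = 1 (O(g, U) = 5/5 = 5*(1/5) = 1)
(27/5)*O(3, -2) = (27/5)*1 = 27/5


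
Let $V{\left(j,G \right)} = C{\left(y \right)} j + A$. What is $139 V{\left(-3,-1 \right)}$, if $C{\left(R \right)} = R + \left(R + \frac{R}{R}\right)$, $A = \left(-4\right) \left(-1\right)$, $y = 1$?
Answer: $-695$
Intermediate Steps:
$A = 4$
$C{\left(R \right)} = 1 + 2 R$ ($C{\left(R \right)} = R + \left(R + 1\right) = R + \left(1 + R\right) = 1 + 2 R$)
$V{\left(j,G \right)} = 4 + 3 j$ ($V{\left(j,G \right)} = \left(1 + 2 \cdot 1\right) j + 4 = \left(1 + 2\right) j + 4 = 3 j + 4 = 4 + 3 j$)
$139 V{\left(-3,-1 \right)} = 139 \left(4 + 3 \left(-3\right)\right) = 139 \left(4 - 9\right) = 139 \left(-5\right) = -695$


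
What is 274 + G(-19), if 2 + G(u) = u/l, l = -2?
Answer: 563/2 ≈ 281.50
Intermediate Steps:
G(u) = -2 - u/2 (G(u) = -2 + u/(-2) = -2 + u*(-1/2) = -2 - u/2)
274 + G(-19) = 274 + (-2 - 1/2*(-19)) = 274 + (-2 + 19/2) = 274 + 15/2 = 563/2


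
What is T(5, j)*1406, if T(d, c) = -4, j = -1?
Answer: -5624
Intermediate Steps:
T(5, j)*1406 = -4*1406 = -5624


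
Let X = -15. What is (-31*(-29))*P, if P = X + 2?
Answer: -11687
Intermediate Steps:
P = -13 (P = -15 + 2 = -13)
(-31*(-29))*P = -31*(-29)*(-13) = 899*(-13) = -11687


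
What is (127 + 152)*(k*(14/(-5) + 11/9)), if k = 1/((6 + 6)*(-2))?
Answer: 2201/120 ≈ 18.342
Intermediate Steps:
k = -1/24 (k = 1/(12*(-2)) = 1/(-24) = -1/24 ≈ -0.041667)
(127 + 152)*(k*(14/(-5) + 11/9)) = (127 + 152)*(-(14/(-5) + 11/9)/24) = 279*(-(14*(-⅕) + 11*(⅑))/24) = 279*(-(-14/5 + 11/9)/24) = 279*(-1/24*(-71/45)) = 279*(71/1080) = 2201/120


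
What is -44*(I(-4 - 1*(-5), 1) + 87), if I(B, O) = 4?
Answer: -4004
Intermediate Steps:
-44*(I(-4 - 1*(-5), 1) + 87) = -44*(4 + 87) = -44*91 = -4004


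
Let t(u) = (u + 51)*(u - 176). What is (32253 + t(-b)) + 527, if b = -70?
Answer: 19954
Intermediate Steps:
t(u) = (-176 + u)*(51 + u) (t(u) = (51 + u)*(-176 + u) = (-176 + u)*(51 + u))
(32253 + t(-b)) + 527 = (32253 + (-8976 + (-1*(-70))**2 - (-125)*(-70))) + 527 = (32253 + (-8976 + 70**2 - 125*70)) + 527 = (32253 + (-8976 + 4900 - 8750)) + 527 = (32253 - 12826) + 527 = 19427 + 527 = 19954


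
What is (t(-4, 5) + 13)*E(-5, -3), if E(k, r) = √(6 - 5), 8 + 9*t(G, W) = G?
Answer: 35/3 ≈ 11.667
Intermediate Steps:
t(G, W) = -8/9 + G/9
E(k, r) = 1 (E(k, r) = √1 = 1)
(t(-4, 5) + 13)*E(-5, -3) = ((-8/9 + (⅑)*(-4)) + 13)*1 = ((-8/9 - 4/9) + 13)*1 = (-4/3 + 13)*1 = (35/3)*1 = 35/3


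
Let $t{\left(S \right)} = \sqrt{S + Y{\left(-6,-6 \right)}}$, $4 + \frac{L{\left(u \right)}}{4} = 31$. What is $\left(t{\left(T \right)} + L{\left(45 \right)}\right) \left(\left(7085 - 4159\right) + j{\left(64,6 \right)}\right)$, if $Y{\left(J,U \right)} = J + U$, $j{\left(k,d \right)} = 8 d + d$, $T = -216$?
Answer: $321840 + 5960 i \sqrt{57} \approx 3.2184 \cdot 10^{5} + 44997.0 i$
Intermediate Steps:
$L{\left(u \right)} = 108$ ($L{\left(u \right)} = -16 + 4 \cdot 31 = -16 + 124 = 108$)
$j{\left(k,d \right)} = 9 d$
$t{\left(S \right)} = \sqrt{-12 + S}$ ($t{\left(S \right)} = \sqrt{S - 12} = \sqrt{-12 + S}$)
$\left(t{\left(T \right)} + L{\left(45 \right)}\right) \left(\left(7085 - 4159\right) + j{\left(64,6 \right)}\right) = \left(\sqrt{-12 - 216} + 108\right) \left(\left(7085 - 4159\right) + 9 \cdot 6\right) = \left(\sqrt{-228} + 108\right) \left(2926 + 54\right) = \left(2 i \sqrt{57} + 108\right) 2980 = \left(108 + 2 i \sqrt{57}\right) 2980 = 321840 + 5960 i \sqrt{57}$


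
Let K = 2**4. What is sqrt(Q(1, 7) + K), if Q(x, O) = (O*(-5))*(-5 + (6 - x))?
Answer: 4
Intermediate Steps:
K = 16
Q(x, O) = -5*O*(1 - x) (Q(x, O) = (-5*O)*(1 - x) = -5*O*(1 - x))
sqrt(Q(1, 7) + K) = sqrt(5*7*(-1 + 1) + 16) = sqrt(5*7*0 + 16) = sqrt(0 + 16) = sqrt(16) = 4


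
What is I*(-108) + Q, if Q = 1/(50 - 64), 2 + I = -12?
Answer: 21167/14 ≈ 1511.9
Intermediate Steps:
I = -14 (I = -2 - 12 = -14)
Q = -1/14 (Q = 1/(-14) = -1/14 ≈ -0.071429)
I*(-108) + Q = -14*(-108) - 1/14 = 1512 - 1/14 = 21167/14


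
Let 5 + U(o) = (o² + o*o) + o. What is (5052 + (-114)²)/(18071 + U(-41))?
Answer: 6016/7129 ≈ 0.84388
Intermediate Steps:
U(o) = -5 + o + 2*o² (U(o) = -5 + ((o² + o*o) + o) = -5 + ((o² + o²) + o) = -5 + (2*o² + o) = -5 + (o + 2*o²) = -5 + o + 2*o²)
(5052 + (-114)²)/(18071 + U(-41)) = (5052 + (-114)²)/(18071 + (-5 - 41 + 2*(-41)²)) = (5052 + 12996)/(18071 + (-5 - 41 + 2*1681)) = 18048/(18071 + (-5 - 41 + 3362)) = 18048/(18071 + 3316) = 18048/21387 = 18048*(1/21387) = 6016/7129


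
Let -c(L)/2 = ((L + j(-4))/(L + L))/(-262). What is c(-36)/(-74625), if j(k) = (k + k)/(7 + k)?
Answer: -29/527897250 ≈ -5.4935e-8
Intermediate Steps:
j(k) = 2*k/(7 + k) (j(k) = (2*k)/(7 + k) = 2*k/(7 + k))
c(L) = (-8/3 + L)/(262*L) (c(L) = -2*(L + 2*(-4)/(7 - 4))/(L + L)/(-262) = -2*(L + 2*(-4)/3)/((2*L))*(-1)/262 = -2*(L + 2*(-4)*(1/3))*(1/(2*L))*(-1)/262 = -2*(L - 8/3)*(1/(2*L))*(-1)/262 = -2*(-8/3 + L)*(1/(2*L))*(-1)/262 = -2*(-8/3 + L)/(2*L)*(-1)/262 = -(-1)*(-8/3 + L)/(262*L) = (-8/3 + L)/(262*L))
c(-36)/(-74625) = ((1/786)*(-8 + 3*(-36))/(-36))/(-74625) = ((1/786)*(-1/36)*(-8 - 108))*(-1/74625) = ((1/786)*(-1/36)*(-116))*(-1/74625) = (29/7074)*(-1/74625) = -29/527897250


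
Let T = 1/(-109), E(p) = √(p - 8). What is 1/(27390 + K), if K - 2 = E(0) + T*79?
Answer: 325435741/8914100046249 - 23762*I*√2/8914100046249 ≈ 3.6508e-5 - 3.7698e-9*I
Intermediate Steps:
E(p) = √(-8 + p)
T = -1/109 ≈ -0.0091743
K = 139/109 + 2*I*√2 (K = 2 + (√(-8 + 0) - 1/109*79) = 2 + (√(-8) - 79/109) = 2 + (2*I*√2 - 79/109) = 2 + (-79/109 + 2*I*√2) = 139/109 + 2*I*√2 ≈ 1.2752 + 2.8284*I)
1/(27390 + K) = 1/(27390 + (139/109 + 2*I*√2)) = 1/(2985649/109 + 2*I*√2)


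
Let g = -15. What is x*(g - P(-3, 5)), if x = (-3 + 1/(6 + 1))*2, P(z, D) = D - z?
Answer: 920/7 ≈ 131.43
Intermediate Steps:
x = -40/7 (x = (-3 + 1/7)*2 = (-3 + ⅐)*2 = -20/7*2 = -40/7 ≈ -5.7143)
x*(g - P(-3, 5)) = -40*(-15 - (5 - 1*(-3)))/7 = -40*(-15 - (5 + 3))/7 = -40*(-15 - 1*8)/7 = -40*(-15 - 8)/7 = -40/7*(-23) = 920/7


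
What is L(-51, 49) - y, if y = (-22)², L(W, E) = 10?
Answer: -474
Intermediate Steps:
y = 484
L(-51, 49) - y = 10 - 1*484 = 10 - 484 = -474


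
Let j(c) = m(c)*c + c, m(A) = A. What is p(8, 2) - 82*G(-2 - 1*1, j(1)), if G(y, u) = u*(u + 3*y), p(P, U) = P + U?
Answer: 1158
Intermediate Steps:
j(c) = c + c² (j(c) = c*c + c = c² + c = c + c²)
p(8, 2) - 82*G(-2 - 1*1, j(1)) = (8 + 2) - 82*1*(1 + 1)*(1*(1 + 1) + 3*(-2 - 1*1)) = 10 - 82*1*2*(1*2 + 3*(-2 - 1)) = 10 - 164*(2 + 3*(-3)) = 10 - 164*(2 - 9) = 10 - 164*(-7) = 10 - 82*(-14) = 10 + 1148 = 1158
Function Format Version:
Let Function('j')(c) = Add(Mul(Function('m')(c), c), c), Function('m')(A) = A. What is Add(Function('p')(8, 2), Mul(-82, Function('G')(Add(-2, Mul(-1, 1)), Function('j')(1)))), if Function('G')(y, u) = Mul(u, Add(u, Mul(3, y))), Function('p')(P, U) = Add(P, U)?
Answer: 1158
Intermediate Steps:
Function('j')(c) = Add(c, Pow(c, 2)) (Function('j')(c) = Add(Mul(c, c), c) = Add(Pow(c, 2), c) = Add(c, Pow(c, 2)))
Add(Function('p')(8, 2), Mul(-82, Function('G')(Add(-2, Mul(-1, 1)), Function('j')(1)))) = Add(Add(8, 2), Mul(-82, Mul(Mul(1, Add(1, 1)), Add(Mul(1, Add(1, 1)), Mul(3, Add(-2, Mul(-1, 1))))))) = Add(10, Mul(-82, Mul(Mul(1, 2), Add(Mul(1, 2), Mul(3, Add(-2, -1)))))) = Add(10, Mul(-82, Mul(2, Add(2, Mul(3, -3))))) = Add(10, Mul(-82, Mul(2, Add(2, -9)))) = Add(10, Mul(-82, Mul(2, -7))) = Add(10, Mul(-82, -14)) = Add(10, 1148) = 1158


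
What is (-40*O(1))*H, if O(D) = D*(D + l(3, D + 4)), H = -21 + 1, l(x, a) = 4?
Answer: 4000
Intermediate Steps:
H = -20
O(D) = D*(4 + D) (O(D) = D*(D + 4) = D*(4 + D))
(-40*O(1))*H = -40*(4 + 1)*(-20) = -40*5*(-20) = -200*(-20) = 4000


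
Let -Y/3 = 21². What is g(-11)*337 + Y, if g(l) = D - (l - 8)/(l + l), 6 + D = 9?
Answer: -13267/22 ≈ -603.04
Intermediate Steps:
D = 3 (D = -6 + 9 = 3)
g(l) = 3 - (-8 + l)/(2*l) (g(l) = 3 - (l - 8)/(l + l) = 3 - (-8 + l)/(2*l))
Y = -1323 (Y = -3*21² = -3*441 = -1323)
g(-11)*337 + Y = (5/2 + 4/(-11))*337 - 1323 = (5/2 + 4*(-1/11))*337 - 1323 = (5/2 - 4/11)*337 - 1323 = (47/22)*337 - 1323 = 15839/22 - 1323 = -13267/22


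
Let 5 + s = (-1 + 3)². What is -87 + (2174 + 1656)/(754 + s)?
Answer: -61681/753 ≈ -81.914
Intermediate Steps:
s = -1 (s = -5 + (-1 + 3)² = -5 + 2² = -5 + 4 = -1)
-87 + (2174 + 1656)/(754 + s) = -87 + (2174 + 1656)/(754 - 1) = -87 + 3830/753 = -61681/753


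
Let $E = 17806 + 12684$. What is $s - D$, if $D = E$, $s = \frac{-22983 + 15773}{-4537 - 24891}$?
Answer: $- \frac{64089465}{2102} \approx -30490.0$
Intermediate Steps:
$E = 30490$
$s = \frac{515}{2102}$ ($s = - \frac{7210}{-29428} = \left(-7210\right) \left(- \frac{1}{29428}\right) = \frac{515}{2102} \approx 0.245$)
$D = 30490$
$s - D = \frac{515}{2102} - 30490 = - \frac{64089465}{2102}$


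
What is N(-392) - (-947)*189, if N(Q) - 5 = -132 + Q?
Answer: 178464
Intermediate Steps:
N(Q) = -127 + Q (N(Q) = 5 + (-132 + Q) = -127 + Q)
N(-392) - (-947)*189 = (-127 - 392) - (-947)*189 = -519 - 1*(-178983) = -519 + 178983 = 178464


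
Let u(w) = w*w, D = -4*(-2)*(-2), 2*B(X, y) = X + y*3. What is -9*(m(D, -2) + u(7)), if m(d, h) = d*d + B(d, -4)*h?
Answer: -2997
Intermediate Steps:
B(X, y) = X/2 + 3*y/2 (B(X, y) = (X + y*3)/2 = (X + 3*y)/2 = X/2 + 3*y/2)
D = -16 (D = 8*(-2) = -16)
m(d, h) = d² + h*(-6 + d/2) (m(d, h) = d*d + (d/2 + (3/2)*(-4))*h = d² + (d/2 - 6)*h = d² + (-6 + d/2)*h = d² + h*(-6 + d/2))
u(w) = w²
-9*(m(D, -2) + u(7)) = -9*(((-16)² + (½)*(-2)*(-12 - 16)) + 7²) = -9*((256 + (½)*(-2)*(-28)) + 49) = -9*((256 + 28) + 49) = -9*(284 + 49) = -9*333 = -2997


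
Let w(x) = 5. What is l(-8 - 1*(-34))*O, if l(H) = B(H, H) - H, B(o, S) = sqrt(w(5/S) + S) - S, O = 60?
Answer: -3120 + 60*sqrt(31) ≈ -2785.9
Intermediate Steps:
B(o, S) = sqrt(5 + S) - S
l(H) = sqrt(5 + H) - 2*H (l(H) = (sqrt(5 + H) - H) - H = sqrt(5 + H) - 2*H)
l(-8 - 1*(-34))*O = (sqrt(5 + (-8 - 1*(-34))) - 2*(-8 - 1*(-34)))*60 = (sqrt(5 + (-8 + 34)) - 2*(-8 + 34))*60 = (sqrt(5 + 26) - 2*26)*60 = (sqrt(31) - 52)*60 = (-52 + sqrt(31))*60 = -3120 + 60*sqrt(31)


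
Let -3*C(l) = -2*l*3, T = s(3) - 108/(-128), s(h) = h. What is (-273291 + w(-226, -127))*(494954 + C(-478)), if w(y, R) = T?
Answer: -2160052937811/16 ≈ -1.3500e+11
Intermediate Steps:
T = 123/32 (T = 3 - 108/(-128) = 3 - 108*(-1)/128 = 3 - 1*(-27/32) = 3 + 27/32 = 123/32 ≈ 3.8438)
w(y, R) = 123/32
C(l) = 2*l (C(l) = -(-2*l)*3/3 = -(-2)*l = 2*l)
(-273291 + w(-226, -127))*(494954 + C(-478)) = (-273291 + 123/32)*(494954 + 2*(-478)) = -8745189*(494954 - 956)/32 = -8745189/32*493998 = -2160052937811/16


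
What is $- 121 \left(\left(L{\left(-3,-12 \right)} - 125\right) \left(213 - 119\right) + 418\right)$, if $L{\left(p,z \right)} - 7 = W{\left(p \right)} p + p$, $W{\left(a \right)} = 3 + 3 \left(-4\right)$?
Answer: $1018578$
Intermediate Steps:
$W{\left(a \right)} = -9$ ($W{\left(a \right)} = 3 - 12 = -9$)
$L{\left(p,z \right)} = 7 - 8 p$ ($L{\left(p,z \right)} = 7 + \left(- 9 p + p\right) = 7 - 8 p$)
$- 121 \left(\left(L{\left(-3,-12 \right)} - 125\right) \left(213 - 119\right) + 418\right) = - 121 \left(\left(\left(7 - -24\right) - 125\right) \left(213 - 119\right) + 418\right) = - 121 \left(\left(\left(7 + 24\right) - 125\right) 94 + 418\right) = - 121 \left(\left(31 - 125\right) 94 + 418\right) = - 121 \left(\left(-94\right) 94 + 418\right) = - 121 \left(-8836 + 418\right) = \left(-121\right) \left(-8418\right) = 1018578$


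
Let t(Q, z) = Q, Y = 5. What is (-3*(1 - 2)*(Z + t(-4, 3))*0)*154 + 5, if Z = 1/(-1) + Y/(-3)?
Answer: 5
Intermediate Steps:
Z = -8/3 (Z = 1/(-1) + 5/(-3) = 1*(-1) + 5*(-1/3) = -1 - 5/3 = -8/3 ≈ -2.6667)
(-3*(1 - 2)*(Z + t(-4, 3))*0)*154 + 5 = (-3*(1 - 2)*(-8/3 - 4)*0)*154 + 5 = (-(-3)*(-20)/3*0)*154 + 5 = (-3*20/3*0)*154 + 5 = -20*0*154 + 5 = 0*154 + 5 = 0 + 5 = 5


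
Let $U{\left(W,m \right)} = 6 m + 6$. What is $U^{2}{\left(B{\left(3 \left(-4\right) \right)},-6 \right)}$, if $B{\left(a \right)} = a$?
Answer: $900$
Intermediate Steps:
$U{\left(W,m \right)} = 6 + 6 m$
$U^{2}{\left(B{\left(3 \left(-4\right) \right)},-6 \right)} = \left(6 + 6 \left(-6\right)\right)^{2} = \left(6 - 36\right)^{2} = \left(-30\right)^{2} = 900$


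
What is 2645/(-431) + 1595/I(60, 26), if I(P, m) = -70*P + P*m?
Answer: -139459/20688 ≈ -6.7411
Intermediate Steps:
2645/(-431) + 1595/I(60, 26) = 2645/(-431) + 1595/((60*(-70 + 26))) = 2645*(-1/431) + 1595/((60*(-44))) = -2645/431 + 1595/(-2640) = -2645/431 + 1595*(-1/2640) = -2645/431 - 29/48 = -139459/20688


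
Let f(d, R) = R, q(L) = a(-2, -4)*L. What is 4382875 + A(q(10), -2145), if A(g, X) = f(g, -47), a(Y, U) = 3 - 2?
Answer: 4382828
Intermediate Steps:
a(Y, U) = 1
q(L) = L (q(L) = 1*L = L)
A(g, X) = -47
4382875 + A(q(10), -2145) = 4382875 - 47 = 4382828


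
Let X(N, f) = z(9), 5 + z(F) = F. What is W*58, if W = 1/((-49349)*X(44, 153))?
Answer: -29/98698 ≈ -0.00029383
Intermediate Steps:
z(F) = -5 + F
X(N, f) = 4 (X(N, f) = -5 + 9 = 4)
W = -1/197396 (W = 1/(-49349*4) = -1/49349*¼ = -1/197396 ≈ -5.0660e-6)
W*58 = -1/197396*58 = -29/98698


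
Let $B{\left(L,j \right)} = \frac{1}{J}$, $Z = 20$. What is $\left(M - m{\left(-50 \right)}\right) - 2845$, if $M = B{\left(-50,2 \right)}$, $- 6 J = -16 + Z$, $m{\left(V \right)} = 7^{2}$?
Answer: $- \frac{5791}{2} \approx -2895.5$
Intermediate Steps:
$m{\left(V \right)} = 49$
$J = - \frac{2}{3}$ ($J = - \frac{-16 + 20}{6} = \left(- \frac{1}{6}\right) 4 = - \frac{2}{3} \approx -0.66667$)
$B{\left(L,j \right)} = - \frac{3}{2}$ ($B{\left(L,j \right)} = \frac{1}{- \frac{2}{3}} = - \frac{3}{2}$)
$M = - \frac{3}{2} \approx -1.5$
$\left(M - m{\left(-50 \right)}\right) - 2845 = \left(- \frac{3}{2} - 49\right) - 2845 = - \frac{101}{2} - 2845 = - \frac{5791}{2}$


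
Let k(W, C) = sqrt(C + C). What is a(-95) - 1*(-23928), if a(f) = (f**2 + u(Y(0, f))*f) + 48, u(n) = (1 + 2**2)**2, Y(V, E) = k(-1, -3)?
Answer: 30626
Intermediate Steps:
k(W, C) = sqrt(2)*sqrt(C) (k(W, C) = sqrt(2*C) = sqrt(2)*sqrt(C))
Y(V, E) = I*sqrt(6) (Y(V, E) = sqrt(2)*sqrt(-3) = sqrt(2)*(I*sqrt(3)) = I*sqrt(6))
u(n) = 25 (u(n) = (1 + 4)**2 = 5**2 = 25)
a(f) = 48 + f**2 + 25*f (a(f) = (f**2 + 25*f) + 48 = 48 + f**2 + 25*f)
a(-95) - 1*(-23928) = (48 + (-95)**2 + 25*(-95)) - 1*(-23928) = (48 + 9025 - 2375) + 23928 = 6698 + 23928 = 30626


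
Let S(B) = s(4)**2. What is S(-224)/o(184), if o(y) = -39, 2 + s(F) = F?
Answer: -4/39 ≈ -0.10256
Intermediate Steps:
s(F) = -2 + F
S(B) = 4 (S(B) = (-2 + 4)**2 = 2**2 = 4)
S(-224)/o(184) = 4/(-39) = 4*(-1/39) = -4/39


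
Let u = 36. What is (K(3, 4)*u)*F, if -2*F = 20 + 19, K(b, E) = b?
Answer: -2106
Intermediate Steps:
F = -39/2 (F = -(20 + 19)/2 = -1/2*39 = -39/2 ≈ -19.500)
(K(3, 4)*u)*F = (3*36)*(-39/2) = 108*(-39/2) = -2106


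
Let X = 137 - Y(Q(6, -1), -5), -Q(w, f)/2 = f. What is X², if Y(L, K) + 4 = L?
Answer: 19321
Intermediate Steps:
Q(w, f) = -2*f
Y(L, K) = -4 + L
X = 139 (X = 137 - (-4 - 2*(-1)) = 137 - (-4 + 2) = 137 - 1*(-2) = 137 + 2 = 139)
X² = 139² = 19321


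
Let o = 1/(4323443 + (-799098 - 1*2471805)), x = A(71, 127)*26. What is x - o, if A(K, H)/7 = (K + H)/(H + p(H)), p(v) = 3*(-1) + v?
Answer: 37929331189/264187540 ≈ 143.57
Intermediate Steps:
p(v) = -3 + v
A(K, H) = 7*(H + K)/(-3 + 2*H) (A(K, H) = 7*((K + H)/(H + (-3 + H))) = 7*((H + K)/(-3 + 2*H)) = 7*(H + K)/(-3 + 2*H))
x = 36036/251 (x = (7*(127 + 71)/(-3 + 2*127))*26 = (7*198/(-3 + 254))*26 = (7*198/251)*26 = (7*(1/251)*198)*26 = (1386/251)*26 = 36036/251 ≈ 143.57)
o = 1/1052540 (o = 1/(4323443 + (-799098 - 2471805)) = 1/(4323443 - 3270903) = 1/1052540 ≈ 9.5008e-7)
x - o = 36036/251 - 1*1/1052540 = 36036/251 - 1/1052540 = 37929331189/264187540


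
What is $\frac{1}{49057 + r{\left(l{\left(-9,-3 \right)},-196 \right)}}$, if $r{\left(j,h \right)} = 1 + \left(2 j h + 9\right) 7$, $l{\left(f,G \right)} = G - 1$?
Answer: $\frac{1}{60097} \approx 1.664 \cdot 10^{-5}$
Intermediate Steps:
$l{\left(f,G \right)} = -1 + G$
$r{\left(j,h \right)} = 64 + 14 h j$ ($r{\left(j,h \right)} = 1 + \left(2 h j + 9\right) 7 = 1 + \left(9 + 2 h j\right) 7 = 1 + \left(63 + 14 h j\right) = 64 + 14 h j$)
$\frac{1}{49057 + r{\left(l{\left(-9,-3 \right)},-196 \right)}} = \frac{1}{49057 + \left(64 + 14 \left(-196\right) \left(-1 - 3\right)\right)} = \frac{1}{49057 + \left(64 + 14 \left(-196\right) \left(-4\right)\right)} = \frac{1}{49057 + \left(64 + 10976\right)} = \frac{1}{49057 + 11040} = \frac{1}{60097}$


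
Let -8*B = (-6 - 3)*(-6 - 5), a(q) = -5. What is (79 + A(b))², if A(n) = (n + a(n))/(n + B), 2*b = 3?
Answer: 47623801/7569 ≈ 6292.0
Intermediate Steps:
b = 3/2 (b = (½)*3 = 3/2 ≈ 1.5000)
B = -99/8 (B = -(-6 - 3)*(-6 - 5)/8 = -(-9)*(-11)/8 = -⅛*99 = -99/8 ≈ -12.375)
A(n) = (-5 + n)/(-99/8 + n) (A(n) = (n - 5)/(n - 99/8) = (-5 + n)/(-99/8 + n))
(79 + A(b))² = (79 + 8*(-5 + 3/2)/(-99 + 8*(3/2)))² = (79 + 8*(-7/2)/(-99 + 12))² = (79 + 8*(-7/2)/(-87))² = (79 + 8*(-1/87)*(-7/2))² = (79 + 28/87)² = (6901/87)² = 47623801/7569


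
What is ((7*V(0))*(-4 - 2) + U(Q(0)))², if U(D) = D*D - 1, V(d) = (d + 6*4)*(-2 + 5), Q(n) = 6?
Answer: 8934121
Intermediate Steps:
V(d) = 72 + 3*d (V(d) = (d + 24)*3 = (24 + d)*3 = 72 + 3*d)
U(D) = -1 + D² (U(D) = D² - 1 = -1 + D²)
((7*V(0))*(-4 - 2) + U(Q(0)))² = ((7*(72 + 3*0))*(-4 - 2) + (-1 + 6²))² = ((7*(72 + 0))*(-6) + (-1 + 36))² = ((7*72)*(-6) + 35)² = (504*(-6) + 35)² = (-3024 + 35)² = (-2989)² = 8934121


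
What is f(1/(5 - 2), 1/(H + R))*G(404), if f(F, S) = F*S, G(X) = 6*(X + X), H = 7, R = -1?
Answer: 808/3 ≈ 269.33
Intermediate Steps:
G(X) = 12*X (G(X) = 6*(2*X) = 12*X)
f(1/(5 - 2), 1/(H + R))*G(404) = (1/((5 - 2)*(7 - 1)))*(12*404) = (1/(3*6))*4848 = ((⅓)*(⅙))*4848 = (1/18)*4848 = 808/3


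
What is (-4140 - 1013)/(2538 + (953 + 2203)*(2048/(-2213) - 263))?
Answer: 11403589/1837698858 ≈ 0.0062054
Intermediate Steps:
(-4140 - 1013)/(2538 + (953 + 2203)*(2048/(-2213) - 263)) = -5153/(2538 + 3156*(2048*(-1/2213) - 263)) = -5153/(2538 + 3156*(-2048/2213 - 263)) = -5153/(2538 + 3156*(-584067/2213)) = -5153/(2538 - 1843315452/2213) = -5153/(-1837698858/2213) = -5153*(-2213/1837698858) = 11403589/1837698858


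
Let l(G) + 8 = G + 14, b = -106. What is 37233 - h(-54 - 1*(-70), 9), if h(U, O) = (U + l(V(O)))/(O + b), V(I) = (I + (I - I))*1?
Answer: 3611632/97 ≈ 37233.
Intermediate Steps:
V(I) = I (V(I) = (I + 0)*1 = I*1 = I)
l(G) = 6 + G (l(G) = -8 + (G + 14) = -8 + (14 + G) = 6 + G)
h(U, O) = (6 + O + U)/(-106 + O) (h(U, O) = (U + (6 + O))/(O - 106) = (6 + O + U)/(-106 + O))
37233 - h(-54 - 1*(-70), 9) = 37233 - (6 + 9 + (-54 - 1*(-70)))/(-106 + 9) = 37233 - (6 + 9 + (-54 + 70))/(-97) = 37233 - (-1)*(6 + 9 + 16)/97 = 37233 - (-1)*31/97 = 37233 - 1*(-31/97) = 37233 + 31/97 = 3611632/97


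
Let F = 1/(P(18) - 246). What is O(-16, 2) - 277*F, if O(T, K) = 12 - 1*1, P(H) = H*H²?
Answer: 61169/5586 ≈ 10.950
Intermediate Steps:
P(H) = H³
O(T, K) = 11 (O(T, K) = 12 - 1 = 11)
F = 1/5586 (F = 1/(18³ - 246) = 1/(5832 - 246) = 1/5586 ≈ 0.00017902)
O(-16, 2) - 277*F = 11 - 277*1/5586 = 11 - 277/5586 = 61169/5586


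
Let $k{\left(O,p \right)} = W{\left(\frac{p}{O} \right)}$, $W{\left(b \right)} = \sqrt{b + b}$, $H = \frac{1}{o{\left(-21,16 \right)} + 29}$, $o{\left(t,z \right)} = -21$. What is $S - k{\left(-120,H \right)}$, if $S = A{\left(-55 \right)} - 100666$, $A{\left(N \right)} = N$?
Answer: $-100721 - \frac{i \sqrt{30}}{120} \approx -1.0072 \cdot 10^{5} - 0.045644 i$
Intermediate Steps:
$H = \frac{1}{8}$ ($H = \frac{1}{-21 + 29} = \frac{1}{8} \approx 0.125$)
$W{\left(b \right)} = \sqrt{2} \sqrt{b}$ ($W{\left(b \right)} = \sqrt{2 b} = \sqrt{2} \sqrt{b}$)
$k{\left(O,p \right)} = \sqrt{2} \sqrt{\frac{p}{O}}$
$S = -100721$ ($S = -55 - 100666 = -100721$)
$S - k{\left(-120,H \right)} = -100721 - \sqrt{2} \sqrt{\frac{1}{8 \left(-120\right)}} = -100721 - \sqrt{2} \sqrt{\frac{1}{8} \left(- \frac{1}{120}\right)} = -100721 - \sqrt{2} \sqrt{- \frac{1}{960}} = -100721 - \sqrt{2} \frac{i \sqrt{15}}{120} = -100721 - \frac{i \sqrt{30}}{120}$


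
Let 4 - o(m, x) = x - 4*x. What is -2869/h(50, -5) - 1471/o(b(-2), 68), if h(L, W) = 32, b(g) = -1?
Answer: -40239/416 ≈ -96.728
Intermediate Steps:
o(m, x) = 4 + 3*x (o(m, x) = 4 - (x - 4*x) = 4 - (-3)*x = 4 + 3*x)
-2869/h(50, -5) - 1471/o(b(-2), 68) = -2869/32 - 1471/(4 + 3*68) = -2869*1/32 - 1471/(4 + 204) = -2869/32 - 1471/208 = -40239/416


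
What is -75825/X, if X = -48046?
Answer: 75825/48046 ≈ 1.5782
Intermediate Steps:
-75825/X = -75825/(-48046) = -75825*(-1/48046) = 75825/48046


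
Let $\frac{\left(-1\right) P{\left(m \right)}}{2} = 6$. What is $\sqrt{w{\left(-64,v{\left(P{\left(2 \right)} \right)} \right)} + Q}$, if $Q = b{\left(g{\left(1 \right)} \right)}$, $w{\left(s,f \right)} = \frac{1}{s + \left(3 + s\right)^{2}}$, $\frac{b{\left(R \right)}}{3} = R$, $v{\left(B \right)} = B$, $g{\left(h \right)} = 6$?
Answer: $\frac{\sqrt{240729339}}{3657} \approx 4.2427$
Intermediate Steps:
$P{\left(m \right)} = -12$ ($P{\left(m \right)} = \left(-2\right) 6 = -12$)
$b{\left(R \right)} = 3 R$
$Q = 18$ ($Q = 3 \cdot 6 = 18$)
$\sqrt{w{\left(-64,v{\left(P{\left(2 \right)} \right)} \right)} + Q} = \sqrt{\frac{1}{-64 + \left(3 - 64\right)^{2}} + 18} = \sqrt{\frac{1}{-64 + \left(-61\right)^{2}} + 18} = \sqrt{\frac{1}{-64 + 3721} + 18} = \sqrt{\frac{1}{3657} + 18} = \sqrt{\frac{65827}{3657}} = \frac{\sqrt{240729339}}{3657}$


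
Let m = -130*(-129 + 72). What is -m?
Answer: -7410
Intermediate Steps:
m = 7410 (m = -130*(-57) = 7410)
-m = -1*7410 = -7410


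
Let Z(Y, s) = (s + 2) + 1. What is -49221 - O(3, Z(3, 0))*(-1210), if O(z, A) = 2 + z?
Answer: -43171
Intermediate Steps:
Z(Y, s) = 3 + s (Z(Y, s) = (2 + s) + 1 = 3 + s)
-49221 - O(3, Z(3, 0))*(-1210) = -49221 - (2 + 3)*(-1210) = -49221 - 5*(-1210) = -49221 - 1*(-6050) = -49221 + 6050 = -43171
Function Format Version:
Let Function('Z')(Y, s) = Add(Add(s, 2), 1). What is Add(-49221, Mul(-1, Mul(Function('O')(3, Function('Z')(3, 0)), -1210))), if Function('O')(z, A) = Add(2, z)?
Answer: -43171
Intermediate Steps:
Function('Z')(Y, s) = Add(3, s) (Function('Z')(Y, s) = Add(Add(2, s), 1) = Add(3, s))
Add(-49221, Mul(-1, Mul(Function('O')(3, Function('Z')(3, 0)), -1210))) = Add(-49221, Mul(-1, Mul(Add(2, 3), -1210))) = Add(-49221, Mul(-1, Mul(5, -1210))) = Add(-49221, Mul(-1, -6050)) = Add(-49221, 6050) = -43171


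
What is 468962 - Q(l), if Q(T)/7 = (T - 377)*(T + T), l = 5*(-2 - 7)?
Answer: 203102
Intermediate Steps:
l = -45 (l = 5*(-9) = -45)
Q(T) = 14*T*(-377 + T) (Q(T) = 7*((T - 377)*(T + T)) = 7*((-377 + T)*(2*T)) = 7*(2*T*(-377 + T)) = 14*T*(-377 + T))
468962 - Q(l) = 468962 - 14*(-45)*(-377 - 45) = 468962 - 14*(-45)*(-422) = 468962 - 1*265860 = 468962 - 265860 = 203102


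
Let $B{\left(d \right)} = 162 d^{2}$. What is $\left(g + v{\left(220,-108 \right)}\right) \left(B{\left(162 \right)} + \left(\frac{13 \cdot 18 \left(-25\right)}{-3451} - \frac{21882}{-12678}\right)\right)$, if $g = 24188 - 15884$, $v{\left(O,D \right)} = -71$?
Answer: $\frac{255239546817688463}{7291963} \approx 3.5003 \cdot 10^{10}$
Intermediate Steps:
$g = 8304$
$\left(g + v{\left(220,-108 \right)}\right) \left(B{\left(162 \right)} + \left(\frac{13 \cdot 18 \left(-25\right)}{-3451} - \frac{21882}{-12678}\right)\right) = \left(8304 - 71\right) \left(162 \cdot 162^{2} + \left(\frac{13 \cdot 18 \left(-25\right)}{-3451} - \frac{21882}{-12678}\right)\right) = 8233 \left(162 \cdot 26244 + \left(234 \left(-25\right) \left(- \frac{1}{3451}\right) - - \frac{3647}{2113}\right)\right) = 8233 \left(4251528 + \left(\left(-5850\right) \left(- \frac{1}{3451}\right) + \frac{3647}{2113}\right)\right) = 8233 \left(4251528 + \left(\frac{5850}{3451} + \frac{3647}{2113}\right)\right) = 8233 \left(4251528 + \frac{24946847}{7291963}\right) = 8233 \cdot \frac{31002009816311}{7291963} = \frac{255239546817688463}{7291963}$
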